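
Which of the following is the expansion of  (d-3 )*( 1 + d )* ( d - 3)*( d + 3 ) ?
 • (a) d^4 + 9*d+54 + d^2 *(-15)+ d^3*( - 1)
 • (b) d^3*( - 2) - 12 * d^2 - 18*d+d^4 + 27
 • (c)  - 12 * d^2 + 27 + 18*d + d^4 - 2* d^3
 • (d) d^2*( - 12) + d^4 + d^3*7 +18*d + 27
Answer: c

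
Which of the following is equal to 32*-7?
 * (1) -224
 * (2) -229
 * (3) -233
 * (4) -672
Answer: 1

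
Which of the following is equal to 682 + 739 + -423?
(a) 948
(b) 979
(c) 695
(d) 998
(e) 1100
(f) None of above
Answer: d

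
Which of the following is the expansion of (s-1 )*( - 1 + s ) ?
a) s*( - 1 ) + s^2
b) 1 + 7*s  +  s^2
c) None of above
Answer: c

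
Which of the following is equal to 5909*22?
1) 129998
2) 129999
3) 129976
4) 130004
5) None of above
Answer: 1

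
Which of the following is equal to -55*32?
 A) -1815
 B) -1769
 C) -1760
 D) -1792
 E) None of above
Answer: C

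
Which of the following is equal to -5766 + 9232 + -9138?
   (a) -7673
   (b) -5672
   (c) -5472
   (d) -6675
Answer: b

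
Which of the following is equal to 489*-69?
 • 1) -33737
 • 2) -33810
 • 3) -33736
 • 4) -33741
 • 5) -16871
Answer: 4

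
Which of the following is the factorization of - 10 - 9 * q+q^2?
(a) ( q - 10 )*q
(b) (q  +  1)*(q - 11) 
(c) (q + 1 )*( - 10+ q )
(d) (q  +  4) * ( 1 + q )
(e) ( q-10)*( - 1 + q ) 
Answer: c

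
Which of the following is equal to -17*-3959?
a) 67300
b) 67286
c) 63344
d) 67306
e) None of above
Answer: e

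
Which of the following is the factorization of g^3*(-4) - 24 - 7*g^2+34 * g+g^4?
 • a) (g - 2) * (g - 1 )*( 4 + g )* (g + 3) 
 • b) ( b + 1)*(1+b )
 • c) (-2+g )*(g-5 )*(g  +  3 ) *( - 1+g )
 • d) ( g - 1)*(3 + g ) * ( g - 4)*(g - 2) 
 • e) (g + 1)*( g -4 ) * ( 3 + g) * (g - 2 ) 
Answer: d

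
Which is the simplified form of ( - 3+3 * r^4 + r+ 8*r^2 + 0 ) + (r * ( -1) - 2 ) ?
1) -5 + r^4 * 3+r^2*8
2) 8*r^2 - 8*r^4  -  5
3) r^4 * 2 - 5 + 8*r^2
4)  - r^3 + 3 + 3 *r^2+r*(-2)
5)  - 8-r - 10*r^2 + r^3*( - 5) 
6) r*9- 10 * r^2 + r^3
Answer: 1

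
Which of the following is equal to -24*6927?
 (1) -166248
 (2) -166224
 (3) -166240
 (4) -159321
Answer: 1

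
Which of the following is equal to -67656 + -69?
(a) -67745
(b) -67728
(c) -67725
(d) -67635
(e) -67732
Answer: c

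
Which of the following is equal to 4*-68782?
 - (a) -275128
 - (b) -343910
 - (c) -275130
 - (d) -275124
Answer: a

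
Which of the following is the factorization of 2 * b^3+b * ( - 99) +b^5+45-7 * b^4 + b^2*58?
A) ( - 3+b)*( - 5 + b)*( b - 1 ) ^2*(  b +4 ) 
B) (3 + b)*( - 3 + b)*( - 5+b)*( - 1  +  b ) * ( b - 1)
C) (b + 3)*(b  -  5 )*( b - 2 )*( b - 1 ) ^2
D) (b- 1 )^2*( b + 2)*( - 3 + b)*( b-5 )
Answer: B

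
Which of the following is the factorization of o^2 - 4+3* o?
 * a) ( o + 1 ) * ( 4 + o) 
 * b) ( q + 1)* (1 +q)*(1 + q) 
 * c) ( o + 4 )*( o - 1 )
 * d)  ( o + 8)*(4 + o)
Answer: c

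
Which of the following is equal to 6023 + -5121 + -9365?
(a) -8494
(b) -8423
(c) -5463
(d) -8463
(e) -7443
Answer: d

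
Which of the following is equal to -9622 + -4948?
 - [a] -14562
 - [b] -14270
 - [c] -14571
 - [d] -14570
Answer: d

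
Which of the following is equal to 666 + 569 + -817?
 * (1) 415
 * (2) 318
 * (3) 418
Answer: 3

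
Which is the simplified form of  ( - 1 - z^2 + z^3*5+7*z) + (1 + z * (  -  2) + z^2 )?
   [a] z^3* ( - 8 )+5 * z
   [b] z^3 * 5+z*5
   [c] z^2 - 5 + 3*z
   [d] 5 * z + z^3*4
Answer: b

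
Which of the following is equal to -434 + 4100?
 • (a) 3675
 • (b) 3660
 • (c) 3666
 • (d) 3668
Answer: c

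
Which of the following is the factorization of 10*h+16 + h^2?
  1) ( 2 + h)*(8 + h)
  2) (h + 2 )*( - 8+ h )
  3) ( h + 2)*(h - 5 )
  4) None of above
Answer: 1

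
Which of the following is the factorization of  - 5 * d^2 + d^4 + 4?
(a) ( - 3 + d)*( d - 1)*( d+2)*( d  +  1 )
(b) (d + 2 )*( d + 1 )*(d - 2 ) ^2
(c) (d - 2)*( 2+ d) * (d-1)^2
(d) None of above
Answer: d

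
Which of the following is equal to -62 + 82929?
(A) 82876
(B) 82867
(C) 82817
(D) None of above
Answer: B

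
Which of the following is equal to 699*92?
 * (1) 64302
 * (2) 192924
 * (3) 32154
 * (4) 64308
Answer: 4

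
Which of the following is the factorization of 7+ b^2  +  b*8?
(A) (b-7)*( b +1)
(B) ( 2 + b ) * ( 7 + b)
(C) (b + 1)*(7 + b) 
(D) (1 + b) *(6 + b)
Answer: C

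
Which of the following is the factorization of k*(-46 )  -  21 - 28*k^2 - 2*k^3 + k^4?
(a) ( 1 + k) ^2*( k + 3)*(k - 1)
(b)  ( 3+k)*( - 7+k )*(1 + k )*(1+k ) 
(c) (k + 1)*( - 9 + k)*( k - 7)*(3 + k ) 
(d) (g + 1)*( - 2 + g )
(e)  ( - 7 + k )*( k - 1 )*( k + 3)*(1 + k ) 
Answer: b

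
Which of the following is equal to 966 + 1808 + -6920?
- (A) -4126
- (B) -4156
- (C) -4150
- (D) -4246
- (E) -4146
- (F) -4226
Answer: E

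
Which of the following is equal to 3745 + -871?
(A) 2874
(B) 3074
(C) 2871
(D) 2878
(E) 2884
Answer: A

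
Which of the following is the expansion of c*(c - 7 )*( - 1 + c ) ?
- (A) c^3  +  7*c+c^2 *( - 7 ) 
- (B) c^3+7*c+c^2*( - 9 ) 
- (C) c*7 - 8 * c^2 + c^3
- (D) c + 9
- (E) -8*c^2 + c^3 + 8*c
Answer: C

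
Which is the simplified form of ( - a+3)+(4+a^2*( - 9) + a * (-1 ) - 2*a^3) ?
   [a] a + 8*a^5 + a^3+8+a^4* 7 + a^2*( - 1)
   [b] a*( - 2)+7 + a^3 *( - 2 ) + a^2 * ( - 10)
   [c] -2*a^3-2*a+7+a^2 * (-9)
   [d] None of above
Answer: c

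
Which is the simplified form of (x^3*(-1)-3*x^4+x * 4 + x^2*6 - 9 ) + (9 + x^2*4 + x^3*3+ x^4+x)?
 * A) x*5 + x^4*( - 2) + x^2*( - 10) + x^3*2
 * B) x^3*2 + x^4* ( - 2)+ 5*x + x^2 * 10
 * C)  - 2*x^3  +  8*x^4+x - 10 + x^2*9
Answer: B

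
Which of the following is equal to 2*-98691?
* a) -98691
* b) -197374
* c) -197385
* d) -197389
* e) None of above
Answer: e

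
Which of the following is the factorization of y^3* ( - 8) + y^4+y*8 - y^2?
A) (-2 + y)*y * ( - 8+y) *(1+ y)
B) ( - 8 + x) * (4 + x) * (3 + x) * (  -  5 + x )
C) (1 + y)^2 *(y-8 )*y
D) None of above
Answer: D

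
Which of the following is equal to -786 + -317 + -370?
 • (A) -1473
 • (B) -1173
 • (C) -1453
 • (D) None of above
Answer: A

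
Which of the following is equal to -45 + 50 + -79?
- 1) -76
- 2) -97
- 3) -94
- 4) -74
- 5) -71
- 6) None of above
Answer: 4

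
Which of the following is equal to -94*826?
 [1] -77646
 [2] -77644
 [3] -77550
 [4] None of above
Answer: 2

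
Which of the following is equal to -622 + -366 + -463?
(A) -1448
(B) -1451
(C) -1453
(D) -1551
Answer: B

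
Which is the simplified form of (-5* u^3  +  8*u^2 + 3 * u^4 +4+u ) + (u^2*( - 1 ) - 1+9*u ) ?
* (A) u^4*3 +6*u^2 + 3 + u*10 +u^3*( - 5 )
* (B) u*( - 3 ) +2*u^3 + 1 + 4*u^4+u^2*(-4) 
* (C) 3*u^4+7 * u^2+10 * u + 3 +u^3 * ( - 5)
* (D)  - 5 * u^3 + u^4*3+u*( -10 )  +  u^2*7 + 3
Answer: C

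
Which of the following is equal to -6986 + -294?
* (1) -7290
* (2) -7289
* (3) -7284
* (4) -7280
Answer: 4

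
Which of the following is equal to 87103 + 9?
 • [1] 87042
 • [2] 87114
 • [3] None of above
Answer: 3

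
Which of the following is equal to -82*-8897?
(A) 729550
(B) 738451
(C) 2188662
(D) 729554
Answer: D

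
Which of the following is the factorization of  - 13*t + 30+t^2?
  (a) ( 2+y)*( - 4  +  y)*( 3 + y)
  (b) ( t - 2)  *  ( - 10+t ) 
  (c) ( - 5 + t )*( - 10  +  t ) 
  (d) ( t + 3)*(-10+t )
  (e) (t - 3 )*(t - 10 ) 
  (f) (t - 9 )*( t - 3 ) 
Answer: e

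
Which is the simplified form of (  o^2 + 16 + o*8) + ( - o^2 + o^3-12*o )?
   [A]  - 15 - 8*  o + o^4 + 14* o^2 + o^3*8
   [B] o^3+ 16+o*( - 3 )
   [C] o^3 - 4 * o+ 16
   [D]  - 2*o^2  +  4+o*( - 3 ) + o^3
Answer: C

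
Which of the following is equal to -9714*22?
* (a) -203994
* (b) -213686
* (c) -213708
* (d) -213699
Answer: c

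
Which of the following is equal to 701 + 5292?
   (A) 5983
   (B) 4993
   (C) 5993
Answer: C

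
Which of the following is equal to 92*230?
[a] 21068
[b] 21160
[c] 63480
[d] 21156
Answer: b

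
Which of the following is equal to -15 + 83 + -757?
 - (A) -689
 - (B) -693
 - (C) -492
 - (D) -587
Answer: A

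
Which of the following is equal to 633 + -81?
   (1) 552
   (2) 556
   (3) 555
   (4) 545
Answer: 1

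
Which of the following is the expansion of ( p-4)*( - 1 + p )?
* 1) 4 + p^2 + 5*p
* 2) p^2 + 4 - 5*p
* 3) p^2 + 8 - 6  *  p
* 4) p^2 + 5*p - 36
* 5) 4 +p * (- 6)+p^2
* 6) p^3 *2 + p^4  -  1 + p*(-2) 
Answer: 2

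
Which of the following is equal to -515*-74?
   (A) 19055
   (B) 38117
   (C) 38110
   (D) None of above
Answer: C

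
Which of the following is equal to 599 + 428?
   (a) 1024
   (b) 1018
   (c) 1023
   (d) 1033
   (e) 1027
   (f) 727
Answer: e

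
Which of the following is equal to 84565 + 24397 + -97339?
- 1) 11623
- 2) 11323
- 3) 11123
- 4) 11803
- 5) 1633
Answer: 1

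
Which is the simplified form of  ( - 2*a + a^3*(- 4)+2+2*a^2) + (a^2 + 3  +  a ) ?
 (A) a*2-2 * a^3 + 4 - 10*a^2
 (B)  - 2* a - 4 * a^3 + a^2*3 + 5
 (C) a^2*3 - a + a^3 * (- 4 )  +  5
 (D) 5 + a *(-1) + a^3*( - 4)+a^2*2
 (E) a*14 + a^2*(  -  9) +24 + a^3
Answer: C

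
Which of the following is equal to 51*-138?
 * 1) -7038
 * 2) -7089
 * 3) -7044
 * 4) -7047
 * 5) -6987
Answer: 1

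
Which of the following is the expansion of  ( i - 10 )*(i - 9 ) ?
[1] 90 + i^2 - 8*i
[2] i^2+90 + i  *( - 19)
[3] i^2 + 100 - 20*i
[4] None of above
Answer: 2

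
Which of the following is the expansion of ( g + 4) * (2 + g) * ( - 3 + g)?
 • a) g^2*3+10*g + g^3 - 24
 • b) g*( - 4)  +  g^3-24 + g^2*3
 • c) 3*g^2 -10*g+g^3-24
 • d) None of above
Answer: c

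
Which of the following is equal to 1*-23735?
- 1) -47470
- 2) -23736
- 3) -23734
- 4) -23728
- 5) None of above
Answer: 5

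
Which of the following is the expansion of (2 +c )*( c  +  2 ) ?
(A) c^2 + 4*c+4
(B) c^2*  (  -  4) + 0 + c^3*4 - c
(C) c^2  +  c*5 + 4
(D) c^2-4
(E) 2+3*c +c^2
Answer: A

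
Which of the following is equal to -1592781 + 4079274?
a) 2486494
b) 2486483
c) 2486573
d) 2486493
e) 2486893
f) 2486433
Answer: d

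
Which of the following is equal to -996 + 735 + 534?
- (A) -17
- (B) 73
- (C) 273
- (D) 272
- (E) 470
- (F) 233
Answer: C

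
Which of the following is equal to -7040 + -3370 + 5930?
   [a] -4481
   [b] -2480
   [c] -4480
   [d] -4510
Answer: c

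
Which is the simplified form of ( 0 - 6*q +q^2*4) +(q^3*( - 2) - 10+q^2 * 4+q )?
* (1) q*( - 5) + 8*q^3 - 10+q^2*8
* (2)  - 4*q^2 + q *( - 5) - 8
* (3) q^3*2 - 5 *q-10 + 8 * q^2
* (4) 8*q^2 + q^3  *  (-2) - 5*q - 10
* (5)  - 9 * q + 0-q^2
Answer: 4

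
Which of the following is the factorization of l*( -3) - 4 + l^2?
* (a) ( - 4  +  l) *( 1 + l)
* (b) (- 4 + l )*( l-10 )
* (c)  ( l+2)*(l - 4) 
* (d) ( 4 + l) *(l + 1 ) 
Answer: a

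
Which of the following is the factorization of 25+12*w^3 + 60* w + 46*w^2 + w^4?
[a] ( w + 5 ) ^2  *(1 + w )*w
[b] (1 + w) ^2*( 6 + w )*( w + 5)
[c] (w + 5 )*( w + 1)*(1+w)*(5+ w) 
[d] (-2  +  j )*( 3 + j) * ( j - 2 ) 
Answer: c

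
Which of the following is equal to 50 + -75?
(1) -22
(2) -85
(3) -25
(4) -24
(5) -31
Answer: 3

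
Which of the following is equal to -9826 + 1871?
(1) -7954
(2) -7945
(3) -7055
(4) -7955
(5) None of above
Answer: 4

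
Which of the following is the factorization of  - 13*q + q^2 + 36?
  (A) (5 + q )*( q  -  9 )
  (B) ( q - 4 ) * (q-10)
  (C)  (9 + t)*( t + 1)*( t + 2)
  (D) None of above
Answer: D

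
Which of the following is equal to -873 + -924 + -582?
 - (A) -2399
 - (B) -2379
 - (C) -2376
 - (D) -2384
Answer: B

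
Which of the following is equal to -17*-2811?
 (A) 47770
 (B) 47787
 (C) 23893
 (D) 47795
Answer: B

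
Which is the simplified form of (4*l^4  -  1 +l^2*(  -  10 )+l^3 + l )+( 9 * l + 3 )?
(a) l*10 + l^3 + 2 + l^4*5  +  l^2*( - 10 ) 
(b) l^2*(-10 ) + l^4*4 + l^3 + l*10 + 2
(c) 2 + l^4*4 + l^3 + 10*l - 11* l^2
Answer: b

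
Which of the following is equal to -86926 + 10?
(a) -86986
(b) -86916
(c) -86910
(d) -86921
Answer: b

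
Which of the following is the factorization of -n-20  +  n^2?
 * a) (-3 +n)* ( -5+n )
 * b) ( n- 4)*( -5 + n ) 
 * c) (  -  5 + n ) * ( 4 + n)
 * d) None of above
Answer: c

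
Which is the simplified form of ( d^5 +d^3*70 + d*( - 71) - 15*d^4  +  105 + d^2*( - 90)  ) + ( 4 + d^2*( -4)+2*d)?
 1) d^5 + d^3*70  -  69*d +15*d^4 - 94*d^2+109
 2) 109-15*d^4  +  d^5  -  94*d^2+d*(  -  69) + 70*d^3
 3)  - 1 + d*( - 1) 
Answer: 2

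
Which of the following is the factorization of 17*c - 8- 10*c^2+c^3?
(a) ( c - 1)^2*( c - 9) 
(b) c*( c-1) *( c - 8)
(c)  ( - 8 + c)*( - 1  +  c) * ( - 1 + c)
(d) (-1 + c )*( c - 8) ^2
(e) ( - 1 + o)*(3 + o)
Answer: c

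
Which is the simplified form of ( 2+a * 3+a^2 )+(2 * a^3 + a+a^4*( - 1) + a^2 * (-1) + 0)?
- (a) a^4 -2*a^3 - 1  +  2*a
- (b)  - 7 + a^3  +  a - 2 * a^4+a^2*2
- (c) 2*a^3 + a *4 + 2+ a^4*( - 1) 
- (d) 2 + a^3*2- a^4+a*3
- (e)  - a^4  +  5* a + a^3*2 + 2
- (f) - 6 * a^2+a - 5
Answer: c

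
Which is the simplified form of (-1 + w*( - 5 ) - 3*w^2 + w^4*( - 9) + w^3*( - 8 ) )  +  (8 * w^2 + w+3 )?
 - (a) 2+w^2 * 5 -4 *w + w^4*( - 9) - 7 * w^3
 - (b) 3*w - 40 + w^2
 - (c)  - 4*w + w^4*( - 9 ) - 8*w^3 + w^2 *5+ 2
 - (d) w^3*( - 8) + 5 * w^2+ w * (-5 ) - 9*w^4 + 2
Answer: c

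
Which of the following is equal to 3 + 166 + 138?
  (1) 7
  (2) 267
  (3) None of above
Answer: 3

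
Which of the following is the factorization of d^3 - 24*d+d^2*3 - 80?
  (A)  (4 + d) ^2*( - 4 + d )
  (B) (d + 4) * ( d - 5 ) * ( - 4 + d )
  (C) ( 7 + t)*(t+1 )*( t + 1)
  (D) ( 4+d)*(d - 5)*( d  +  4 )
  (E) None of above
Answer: D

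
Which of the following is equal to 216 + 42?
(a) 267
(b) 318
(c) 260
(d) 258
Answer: d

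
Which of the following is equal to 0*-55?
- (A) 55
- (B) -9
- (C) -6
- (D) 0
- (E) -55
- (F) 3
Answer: D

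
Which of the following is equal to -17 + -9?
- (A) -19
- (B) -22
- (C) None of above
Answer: C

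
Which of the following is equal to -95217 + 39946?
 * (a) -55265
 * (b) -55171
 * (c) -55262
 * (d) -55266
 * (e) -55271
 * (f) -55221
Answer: e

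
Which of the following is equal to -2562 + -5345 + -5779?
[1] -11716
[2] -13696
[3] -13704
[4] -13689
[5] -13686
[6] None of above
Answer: 5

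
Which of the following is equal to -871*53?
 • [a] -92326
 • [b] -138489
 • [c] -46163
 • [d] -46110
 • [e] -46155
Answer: c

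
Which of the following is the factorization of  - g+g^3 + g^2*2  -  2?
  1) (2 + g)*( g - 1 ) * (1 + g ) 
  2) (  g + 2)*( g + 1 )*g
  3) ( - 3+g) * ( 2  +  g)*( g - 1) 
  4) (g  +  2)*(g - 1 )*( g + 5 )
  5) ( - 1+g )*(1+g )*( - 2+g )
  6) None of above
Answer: 1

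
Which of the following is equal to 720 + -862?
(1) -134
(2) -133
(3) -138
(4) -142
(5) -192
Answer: 4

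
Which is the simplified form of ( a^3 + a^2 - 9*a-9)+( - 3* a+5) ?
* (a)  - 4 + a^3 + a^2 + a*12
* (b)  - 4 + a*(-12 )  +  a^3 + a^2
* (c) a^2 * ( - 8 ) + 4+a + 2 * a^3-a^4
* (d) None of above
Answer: b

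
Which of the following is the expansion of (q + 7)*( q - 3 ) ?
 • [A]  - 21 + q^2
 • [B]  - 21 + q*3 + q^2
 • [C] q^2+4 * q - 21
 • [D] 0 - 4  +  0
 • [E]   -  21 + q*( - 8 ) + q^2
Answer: C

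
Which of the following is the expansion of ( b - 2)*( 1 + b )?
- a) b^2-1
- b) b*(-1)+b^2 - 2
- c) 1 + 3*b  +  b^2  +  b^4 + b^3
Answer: b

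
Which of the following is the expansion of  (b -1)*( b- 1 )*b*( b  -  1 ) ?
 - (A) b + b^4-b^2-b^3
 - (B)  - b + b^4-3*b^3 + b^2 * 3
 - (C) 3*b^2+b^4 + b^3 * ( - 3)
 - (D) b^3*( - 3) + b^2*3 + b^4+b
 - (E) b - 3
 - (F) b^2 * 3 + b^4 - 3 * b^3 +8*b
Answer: B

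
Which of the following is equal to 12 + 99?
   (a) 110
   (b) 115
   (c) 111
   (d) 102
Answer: c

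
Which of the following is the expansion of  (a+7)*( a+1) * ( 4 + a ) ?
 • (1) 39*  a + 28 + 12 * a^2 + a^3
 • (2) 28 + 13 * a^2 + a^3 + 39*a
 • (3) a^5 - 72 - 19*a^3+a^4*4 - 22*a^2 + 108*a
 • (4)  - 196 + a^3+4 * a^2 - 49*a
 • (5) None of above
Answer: 1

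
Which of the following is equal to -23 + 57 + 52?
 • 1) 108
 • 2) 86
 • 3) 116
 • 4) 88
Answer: 2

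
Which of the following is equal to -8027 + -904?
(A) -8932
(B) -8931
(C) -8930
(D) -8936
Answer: B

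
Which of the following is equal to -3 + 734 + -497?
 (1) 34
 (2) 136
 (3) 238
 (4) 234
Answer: 4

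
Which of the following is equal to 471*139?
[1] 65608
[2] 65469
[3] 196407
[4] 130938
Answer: 2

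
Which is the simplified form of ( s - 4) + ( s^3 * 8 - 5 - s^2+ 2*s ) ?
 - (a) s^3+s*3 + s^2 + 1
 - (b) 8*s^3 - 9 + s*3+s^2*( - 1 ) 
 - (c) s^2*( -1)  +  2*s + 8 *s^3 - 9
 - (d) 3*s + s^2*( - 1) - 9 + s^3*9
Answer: b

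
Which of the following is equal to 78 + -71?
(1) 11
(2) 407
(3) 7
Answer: 3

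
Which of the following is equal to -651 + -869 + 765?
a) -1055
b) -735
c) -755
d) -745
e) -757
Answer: c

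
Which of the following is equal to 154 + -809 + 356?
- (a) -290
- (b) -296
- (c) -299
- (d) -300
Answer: c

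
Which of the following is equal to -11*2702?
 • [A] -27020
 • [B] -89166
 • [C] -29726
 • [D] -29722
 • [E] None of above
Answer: D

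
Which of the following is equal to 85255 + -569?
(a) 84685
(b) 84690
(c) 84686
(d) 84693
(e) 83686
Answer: c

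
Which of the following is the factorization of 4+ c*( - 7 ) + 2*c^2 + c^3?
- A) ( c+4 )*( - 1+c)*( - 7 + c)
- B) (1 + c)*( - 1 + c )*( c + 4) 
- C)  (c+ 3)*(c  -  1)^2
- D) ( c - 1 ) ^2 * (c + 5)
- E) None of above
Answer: E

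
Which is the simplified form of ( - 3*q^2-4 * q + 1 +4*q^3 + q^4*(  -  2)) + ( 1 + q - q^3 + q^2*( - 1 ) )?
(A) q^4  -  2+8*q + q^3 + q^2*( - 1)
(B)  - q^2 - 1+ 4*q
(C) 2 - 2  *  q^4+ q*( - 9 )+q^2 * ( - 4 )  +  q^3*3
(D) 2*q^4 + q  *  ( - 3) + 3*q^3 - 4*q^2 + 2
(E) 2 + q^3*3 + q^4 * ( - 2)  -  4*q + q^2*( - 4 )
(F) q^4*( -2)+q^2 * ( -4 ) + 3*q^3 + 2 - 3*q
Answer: F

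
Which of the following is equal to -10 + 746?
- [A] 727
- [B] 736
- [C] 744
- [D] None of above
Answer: B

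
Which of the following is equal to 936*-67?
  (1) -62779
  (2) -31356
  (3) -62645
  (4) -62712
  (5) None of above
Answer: 4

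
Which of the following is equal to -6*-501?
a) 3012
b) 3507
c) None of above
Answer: c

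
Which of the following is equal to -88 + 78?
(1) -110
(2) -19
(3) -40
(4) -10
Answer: 4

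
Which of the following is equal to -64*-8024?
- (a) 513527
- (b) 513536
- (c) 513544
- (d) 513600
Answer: b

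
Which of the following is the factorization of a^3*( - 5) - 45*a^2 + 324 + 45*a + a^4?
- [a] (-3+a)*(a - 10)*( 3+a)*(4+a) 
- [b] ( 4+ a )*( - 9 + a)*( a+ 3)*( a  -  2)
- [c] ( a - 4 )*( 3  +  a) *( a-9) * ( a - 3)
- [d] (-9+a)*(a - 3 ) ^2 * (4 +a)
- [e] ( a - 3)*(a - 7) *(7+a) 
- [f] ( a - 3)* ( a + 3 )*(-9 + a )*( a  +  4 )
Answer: f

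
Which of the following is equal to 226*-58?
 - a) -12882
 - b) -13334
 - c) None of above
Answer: c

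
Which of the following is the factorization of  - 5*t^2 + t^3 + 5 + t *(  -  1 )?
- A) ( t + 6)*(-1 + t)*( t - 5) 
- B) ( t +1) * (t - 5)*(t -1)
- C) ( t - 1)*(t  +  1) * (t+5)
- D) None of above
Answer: B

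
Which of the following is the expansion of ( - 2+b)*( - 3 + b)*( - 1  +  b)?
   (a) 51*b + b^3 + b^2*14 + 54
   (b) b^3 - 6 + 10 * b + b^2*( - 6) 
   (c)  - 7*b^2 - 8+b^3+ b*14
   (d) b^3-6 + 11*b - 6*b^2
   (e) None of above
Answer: d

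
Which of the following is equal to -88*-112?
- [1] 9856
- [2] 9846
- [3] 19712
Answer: 1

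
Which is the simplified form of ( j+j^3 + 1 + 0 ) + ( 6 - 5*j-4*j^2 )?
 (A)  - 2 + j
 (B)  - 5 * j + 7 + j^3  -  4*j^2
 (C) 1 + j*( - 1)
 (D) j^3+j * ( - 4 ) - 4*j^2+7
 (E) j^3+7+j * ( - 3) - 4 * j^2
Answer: D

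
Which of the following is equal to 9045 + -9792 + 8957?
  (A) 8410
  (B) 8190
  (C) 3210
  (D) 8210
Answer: D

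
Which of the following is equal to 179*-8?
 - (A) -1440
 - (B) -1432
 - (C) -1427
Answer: B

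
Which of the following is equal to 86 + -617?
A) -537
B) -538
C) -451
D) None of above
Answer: D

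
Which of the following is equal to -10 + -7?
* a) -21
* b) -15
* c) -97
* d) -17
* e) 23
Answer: d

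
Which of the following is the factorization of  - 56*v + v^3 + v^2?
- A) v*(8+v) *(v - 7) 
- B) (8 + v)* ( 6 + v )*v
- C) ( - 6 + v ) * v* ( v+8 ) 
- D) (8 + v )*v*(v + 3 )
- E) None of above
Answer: A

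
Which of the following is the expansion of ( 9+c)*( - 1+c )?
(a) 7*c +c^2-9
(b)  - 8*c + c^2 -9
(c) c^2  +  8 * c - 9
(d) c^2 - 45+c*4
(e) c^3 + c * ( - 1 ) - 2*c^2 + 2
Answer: c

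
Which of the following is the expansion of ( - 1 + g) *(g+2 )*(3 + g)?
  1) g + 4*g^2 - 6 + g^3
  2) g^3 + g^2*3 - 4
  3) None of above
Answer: 1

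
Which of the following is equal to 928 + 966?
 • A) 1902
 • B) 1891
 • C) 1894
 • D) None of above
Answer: C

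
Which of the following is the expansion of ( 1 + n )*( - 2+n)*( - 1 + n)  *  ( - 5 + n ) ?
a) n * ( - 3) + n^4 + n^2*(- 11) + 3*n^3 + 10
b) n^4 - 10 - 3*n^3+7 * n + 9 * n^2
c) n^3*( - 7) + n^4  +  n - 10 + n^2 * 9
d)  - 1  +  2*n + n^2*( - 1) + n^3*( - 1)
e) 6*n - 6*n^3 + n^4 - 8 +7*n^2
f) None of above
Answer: f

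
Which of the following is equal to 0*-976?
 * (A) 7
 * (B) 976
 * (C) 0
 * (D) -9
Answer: C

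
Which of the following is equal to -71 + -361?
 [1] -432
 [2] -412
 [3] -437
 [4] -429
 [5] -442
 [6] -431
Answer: 1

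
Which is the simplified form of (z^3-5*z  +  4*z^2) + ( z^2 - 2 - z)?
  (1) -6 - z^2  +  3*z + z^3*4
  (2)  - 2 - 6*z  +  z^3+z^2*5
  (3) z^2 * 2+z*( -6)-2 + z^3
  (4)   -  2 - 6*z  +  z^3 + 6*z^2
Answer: 2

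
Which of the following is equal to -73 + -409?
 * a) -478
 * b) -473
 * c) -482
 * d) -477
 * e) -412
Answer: c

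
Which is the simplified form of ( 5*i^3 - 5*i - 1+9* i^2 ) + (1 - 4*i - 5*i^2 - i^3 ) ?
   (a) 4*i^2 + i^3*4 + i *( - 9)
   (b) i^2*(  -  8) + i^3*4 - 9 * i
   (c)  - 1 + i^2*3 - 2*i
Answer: a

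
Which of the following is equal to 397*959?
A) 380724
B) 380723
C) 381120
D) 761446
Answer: B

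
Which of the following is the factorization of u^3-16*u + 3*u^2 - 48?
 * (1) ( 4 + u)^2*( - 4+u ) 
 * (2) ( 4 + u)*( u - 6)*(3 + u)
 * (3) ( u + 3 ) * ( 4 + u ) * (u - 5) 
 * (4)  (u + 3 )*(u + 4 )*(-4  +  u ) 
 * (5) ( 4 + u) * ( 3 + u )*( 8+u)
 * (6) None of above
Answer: 4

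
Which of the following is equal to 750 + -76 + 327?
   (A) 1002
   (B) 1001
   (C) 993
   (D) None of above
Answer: B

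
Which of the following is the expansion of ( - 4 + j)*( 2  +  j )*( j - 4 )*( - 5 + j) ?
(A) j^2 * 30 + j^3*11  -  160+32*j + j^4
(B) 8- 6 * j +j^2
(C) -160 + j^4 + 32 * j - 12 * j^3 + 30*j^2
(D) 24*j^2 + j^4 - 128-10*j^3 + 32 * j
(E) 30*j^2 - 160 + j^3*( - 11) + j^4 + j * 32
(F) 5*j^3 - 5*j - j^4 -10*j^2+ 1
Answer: E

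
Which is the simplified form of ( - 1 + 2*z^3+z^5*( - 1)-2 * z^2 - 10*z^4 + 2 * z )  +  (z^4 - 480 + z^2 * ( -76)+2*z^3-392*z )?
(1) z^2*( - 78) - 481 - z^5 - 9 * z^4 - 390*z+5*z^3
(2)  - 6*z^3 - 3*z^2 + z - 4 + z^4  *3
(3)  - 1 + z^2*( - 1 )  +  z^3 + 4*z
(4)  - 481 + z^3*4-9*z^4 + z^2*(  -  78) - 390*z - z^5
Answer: 4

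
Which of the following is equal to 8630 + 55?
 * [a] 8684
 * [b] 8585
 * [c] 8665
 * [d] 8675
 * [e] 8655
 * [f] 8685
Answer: f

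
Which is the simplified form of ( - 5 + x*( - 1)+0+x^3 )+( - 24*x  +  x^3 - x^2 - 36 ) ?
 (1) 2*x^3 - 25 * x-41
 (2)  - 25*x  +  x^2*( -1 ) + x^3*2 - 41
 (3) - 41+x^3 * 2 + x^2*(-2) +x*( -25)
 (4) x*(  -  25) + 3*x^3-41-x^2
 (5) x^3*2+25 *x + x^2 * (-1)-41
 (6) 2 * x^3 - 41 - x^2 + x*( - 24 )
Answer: 2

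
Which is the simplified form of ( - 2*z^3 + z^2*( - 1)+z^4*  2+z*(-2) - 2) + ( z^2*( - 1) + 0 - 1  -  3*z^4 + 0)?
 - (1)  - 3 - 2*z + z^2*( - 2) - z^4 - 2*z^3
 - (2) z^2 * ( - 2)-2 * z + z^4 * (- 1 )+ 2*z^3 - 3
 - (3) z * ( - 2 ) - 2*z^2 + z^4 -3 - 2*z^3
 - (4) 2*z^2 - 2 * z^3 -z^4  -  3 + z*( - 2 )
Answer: 1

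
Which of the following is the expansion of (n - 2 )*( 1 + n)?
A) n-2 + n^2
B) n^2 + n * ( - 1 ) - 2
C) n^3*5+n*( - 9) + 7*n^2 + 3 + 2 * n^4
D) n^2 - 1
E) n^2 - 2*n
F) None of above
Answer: B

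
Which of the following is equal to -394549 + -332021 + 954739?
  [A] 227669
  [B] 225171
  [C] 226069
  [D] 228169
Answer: D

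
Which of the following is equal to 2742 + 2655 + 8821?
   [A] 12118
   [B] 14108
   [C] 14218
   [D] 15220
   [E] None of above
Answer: C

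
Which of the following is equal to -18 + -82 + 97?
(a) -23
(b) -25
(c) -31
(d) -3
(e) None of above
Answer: d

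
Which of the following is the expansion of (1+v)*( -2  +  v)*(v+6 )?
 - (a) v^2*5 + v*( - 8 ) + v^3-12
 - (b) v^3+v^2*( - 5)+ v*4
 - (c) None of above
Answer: a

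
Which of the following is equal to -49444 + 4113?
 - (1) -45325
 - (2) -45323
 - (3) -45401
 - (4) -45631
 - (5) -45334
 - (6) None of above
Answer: 6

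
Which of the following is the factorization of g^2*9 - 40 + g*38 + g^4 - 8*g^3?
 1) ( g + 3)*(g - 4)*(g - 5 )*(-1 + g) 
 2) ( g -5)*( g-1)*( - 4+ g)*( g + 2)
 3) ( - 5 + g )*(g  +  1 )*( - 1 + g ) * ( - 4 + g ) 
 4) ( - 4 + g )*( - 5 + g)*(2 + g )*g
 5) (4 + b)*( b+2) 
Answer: 2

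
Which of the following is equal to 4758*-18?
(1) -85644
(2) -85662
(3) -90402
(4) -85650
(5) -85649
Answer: 1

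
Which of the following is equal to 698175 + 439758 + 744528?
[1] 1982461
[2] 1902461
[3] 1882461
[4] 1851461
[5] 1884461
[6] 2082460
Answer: 3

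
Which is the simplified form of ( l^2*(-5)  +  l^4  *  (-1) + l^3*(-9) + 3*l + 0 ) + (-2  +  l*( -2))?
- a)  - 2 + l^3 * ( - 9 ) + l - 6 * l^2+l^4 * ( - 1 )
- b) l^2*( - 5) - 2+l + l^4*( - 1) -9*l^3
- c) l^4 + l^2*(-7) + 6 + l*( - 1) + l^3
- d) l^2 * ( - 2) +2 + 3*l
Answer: b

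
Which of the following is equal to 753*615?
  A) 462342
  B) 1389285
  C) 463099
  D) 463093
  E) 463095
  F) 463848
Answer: E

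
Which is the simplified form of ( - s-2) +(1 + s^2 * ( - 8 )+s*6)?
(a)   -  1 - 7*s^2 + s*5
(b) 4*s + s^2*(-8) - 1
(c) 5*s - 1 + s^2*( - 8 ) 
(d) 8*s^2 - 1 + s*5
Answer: c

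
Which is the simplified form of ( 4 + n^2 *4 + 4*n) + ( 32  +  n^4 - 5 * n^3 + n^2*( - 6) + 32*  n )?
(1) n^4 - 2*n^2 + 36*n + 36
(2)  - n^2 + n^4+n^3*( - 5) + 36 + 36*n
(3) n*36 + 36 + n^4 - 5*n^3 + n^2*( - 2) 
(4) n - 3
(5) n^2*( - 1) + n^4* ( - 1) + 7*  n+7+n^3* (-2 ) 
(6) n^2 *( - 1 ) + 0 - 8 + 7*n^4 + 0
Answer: 3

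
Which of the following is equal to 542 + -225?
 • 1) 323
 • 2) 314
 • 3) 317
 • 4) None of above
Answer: 3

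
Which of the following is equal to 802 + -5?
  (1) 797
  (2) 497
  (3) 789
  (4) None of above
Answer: 1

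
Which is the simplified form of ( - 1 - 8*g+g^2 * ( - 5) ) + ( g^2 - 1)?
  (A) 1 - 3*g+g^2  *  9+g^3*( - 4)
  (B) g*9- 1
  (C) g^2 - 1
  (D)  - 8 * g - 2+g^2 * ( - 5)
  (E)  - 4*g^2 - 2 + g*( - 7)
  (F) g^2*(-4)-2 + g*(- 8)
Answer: F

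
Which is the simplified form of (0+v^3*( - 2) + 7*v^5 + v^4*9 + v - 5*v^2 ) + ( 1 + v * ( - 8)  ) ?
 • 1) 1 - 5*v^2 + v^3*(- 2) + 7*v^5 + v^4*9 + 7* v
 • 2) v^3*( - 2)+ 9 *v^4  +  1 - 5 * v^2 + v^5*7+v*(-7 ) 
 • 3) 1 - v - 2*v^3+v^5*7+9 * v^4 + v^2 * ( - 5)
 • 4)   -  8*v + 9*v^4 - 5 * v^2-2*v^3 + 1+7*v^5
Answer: 2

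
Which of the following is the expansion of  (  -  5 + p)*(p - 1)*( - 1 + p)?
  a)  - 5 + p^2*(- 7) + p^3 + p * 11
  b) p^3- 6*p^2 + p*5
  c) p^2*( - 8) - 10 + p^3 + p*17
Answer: a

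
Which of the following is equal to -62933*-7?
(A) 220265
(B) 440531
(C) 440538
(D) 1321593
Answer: B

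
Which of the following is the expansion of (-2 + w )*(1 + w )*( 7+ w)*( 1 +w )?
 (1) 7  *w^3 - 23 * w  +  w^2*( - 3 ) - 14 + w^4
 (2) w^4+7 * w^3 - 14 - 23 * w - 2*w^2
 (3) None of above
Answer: 1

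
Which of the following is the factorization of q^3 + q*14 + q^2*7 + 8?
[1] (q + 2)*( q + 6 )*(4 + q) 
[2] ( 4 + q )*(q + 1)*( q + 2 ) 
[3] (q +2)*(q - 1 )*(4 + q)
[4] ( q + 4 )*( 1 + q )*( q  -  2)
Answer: 2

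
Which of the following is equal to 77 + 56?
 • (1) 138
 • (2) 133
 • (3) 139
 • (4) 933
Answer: 2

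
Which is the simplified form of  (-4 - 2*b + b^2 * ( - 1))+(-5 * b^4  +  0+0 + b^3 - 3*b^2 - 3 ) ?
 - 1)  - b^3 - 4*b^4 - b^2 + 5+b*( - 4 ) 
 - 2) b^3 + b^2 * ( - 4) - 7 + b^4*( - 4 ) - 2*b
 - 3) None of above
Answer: 3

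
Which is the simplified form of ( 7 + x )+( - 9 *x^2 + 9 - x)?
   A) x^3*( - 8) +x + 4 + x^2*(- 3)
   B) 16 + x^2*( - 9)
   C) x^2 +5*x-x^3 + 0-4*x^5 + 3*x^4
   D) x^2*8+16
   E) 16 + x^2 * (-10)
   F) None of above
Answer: B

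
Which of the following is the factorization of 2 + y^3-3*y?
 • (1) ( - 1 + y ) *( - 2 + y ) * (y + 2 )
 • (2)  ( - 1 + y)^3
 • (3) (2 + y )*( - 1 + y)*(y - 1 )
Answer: 3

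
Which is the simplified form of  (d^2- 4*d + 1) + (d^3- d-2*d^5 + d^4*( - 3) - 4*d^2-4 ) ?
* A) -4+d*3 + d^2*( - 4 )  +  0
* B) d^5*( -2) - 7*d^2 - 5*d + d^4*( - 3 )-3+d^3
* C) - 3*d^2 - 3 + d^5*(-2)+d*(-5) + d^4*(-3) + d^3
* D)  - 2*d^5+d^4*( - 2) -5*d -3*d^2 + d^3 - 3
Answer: C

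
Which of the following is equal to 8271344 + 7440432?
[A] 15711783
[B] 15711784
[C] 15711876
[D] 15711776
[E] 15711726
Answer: D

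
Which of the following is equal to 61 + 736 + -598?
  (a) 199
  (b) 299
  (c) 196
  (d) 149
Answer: a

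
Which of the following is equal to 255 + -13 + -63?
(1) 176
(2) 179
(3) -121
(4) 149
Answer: 2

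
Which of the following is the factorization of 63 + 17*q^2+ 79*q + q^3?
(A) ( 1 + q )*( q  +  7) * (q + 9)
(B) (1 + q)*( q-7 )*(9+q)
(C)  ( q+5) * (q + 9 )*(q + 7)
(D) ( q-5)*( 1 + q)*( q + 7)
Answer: A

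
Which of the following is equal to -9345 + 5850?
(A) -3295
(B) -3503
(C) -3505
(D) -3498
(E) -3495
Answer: E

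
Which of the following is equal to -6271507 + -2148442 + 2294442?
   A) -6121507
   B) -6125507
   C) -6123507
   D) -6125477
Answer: B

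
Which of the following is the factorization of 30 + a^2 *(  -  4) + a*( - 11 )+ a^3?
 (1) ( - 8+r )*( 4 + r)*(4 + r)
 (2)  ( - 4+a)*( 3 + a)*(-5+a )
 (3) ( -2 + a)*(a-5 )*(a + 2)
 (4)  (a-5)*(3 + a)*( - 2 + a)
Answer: 4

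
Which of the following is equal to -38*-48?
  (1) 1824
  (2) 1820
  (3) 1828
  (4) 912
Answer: 1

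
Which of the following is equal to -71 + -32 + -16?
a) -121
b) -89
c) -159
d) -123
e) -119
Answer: e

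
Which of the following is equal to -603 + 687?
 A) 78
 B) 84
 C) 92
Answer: B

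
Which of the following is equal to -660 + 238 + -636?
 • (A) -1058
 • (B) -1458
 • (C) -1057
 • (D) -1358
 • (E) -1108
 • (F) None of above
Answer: A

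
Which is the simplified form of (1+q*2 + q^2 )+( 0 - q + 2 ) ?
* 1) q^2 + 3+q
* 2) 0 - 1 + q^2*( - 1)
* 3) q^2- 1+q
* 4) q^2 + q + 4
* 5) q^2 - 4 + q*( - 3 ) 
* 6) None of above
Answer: 1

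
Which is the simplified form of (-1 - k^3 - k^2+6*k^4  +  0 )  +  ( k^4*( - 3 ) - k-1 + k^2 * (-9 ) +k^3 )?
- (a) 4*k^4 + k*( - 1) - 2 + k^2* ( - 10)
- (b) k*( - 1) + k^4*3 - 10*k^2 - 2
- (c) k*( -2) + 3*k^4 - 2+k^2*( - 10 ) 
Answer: b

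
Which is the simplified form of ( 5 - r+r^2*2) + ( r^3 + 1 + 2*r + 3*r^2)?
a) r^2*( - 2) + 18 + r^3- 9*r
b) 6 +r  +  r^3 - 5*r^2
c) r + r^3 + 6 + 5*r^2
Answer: c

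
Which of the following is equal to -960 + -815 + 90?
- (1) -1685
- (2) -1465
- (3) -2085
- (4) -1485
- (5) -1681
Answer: 1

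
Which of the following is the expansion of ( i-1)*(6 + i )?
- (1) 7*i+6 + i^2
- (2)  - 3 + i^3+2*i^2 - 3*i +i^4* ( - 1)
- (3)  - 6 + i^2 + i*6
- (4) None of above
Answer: 4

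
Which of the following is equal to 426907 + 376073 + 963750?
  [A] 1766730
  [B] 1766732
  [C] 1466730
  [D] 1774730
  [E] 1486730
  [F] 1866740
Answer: A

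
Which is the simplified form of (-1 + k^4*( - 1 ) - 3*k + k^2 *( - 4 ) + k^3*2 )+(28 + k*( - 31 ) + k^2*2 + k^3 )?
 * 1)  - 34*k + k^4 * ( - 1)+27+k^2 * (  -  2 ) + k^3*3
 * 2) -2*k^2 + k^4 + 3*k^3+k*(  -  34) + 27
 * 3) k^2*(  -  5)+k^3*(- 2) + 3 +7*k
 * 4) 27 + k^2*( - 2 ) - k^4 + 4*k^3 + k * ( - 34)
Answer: 1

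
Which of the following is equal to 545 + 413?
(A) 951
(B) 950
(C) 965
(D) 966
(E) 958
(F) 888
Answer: E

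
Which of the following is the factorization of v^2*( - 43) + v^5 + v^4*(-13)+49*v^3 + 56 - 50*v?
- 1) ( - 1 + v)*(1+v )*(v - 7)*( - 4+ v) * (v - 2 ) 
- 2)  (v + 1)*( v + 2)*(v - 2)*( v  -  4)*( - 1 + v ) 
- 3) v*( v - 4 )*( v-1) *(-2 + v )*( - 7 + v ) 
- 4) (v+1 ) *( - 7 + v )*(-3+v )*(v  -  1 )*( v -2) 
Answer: 1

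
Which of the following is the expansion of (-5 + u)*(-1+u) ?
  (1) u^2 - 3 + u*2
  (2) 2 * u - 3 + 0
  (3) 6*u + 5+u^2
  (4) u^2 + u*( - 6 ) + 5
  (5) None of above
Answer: 4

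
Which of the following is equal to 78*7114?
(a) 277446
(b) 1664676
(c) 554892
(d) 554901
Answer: c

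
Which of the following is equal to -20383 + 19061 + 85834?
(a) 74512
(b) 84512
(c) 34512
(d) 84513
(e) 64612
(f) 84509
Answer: b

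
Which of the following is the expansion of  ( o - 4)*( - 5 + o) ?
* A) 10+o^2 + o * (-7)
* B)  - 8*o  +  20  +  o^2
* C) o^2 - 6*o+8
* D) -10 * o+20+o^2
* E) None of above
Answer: E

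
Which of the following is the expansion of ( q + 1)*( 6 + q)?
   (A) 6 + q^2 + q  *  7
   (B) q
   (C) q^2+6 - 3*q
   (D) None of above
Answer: A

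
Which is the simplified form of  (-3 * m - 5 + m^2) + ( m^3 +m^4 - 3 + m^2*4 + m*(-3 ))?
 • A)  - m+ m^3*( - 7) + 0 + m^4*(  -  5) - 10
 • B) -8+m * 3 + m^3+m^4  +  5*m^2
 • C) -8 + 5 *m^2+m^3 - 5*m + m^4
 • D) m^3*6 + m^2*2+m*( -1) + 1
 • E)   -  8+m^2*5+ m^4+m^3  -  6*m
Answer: E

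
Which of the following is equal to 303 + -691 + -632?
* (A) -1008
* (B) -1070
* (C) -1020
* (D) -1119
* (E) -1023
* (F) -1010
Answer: C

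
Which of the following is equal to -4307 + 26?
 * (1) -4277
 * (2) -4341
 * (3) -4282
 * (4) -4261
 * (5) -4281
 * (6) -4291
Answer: 5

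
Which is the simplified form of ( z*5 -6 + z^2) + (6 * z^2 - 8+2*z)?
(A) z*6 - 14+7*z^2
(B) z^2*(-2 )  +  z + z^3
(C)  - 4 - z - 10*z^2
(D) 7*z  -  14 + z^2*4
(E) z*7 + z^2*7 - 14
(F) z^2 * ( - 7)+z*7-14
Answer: E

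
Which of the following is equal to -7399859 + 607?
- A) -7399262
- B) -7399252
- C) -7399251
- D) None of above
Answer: B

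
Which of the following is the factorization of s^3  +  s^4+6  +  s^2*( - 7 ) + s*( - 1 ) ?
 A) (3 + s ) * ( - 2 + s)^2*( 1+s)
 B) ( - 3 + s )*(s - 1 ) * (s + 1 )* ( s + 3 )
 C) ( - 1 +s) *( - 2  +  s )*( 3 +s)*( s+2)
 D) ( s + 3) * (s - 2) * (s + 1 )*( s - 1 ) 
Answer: D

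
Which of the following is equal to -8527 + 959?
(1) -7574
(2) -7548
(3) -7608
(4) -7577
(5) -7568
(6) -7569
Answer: 5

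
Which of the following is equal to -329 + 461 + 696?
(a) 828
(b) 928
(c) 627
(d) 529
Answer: a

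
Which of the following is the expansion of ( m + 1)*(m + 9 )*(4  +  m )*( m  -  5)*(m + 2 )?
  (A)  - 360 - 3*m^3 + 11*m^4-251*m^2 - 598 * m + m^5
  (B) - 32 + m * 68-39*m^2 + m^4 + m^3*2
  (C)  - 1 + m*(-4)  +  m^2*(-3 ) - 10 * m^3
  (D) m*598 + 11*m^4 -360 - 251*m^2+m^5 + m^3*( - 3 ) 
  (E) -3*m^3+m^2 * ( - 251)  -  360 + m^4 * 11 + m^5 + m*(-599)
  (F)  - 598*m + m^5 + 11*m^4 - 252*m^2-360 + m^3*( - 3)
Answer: A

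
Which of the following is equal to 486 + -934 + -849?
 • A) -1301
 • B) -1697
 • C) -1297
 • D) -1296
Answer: C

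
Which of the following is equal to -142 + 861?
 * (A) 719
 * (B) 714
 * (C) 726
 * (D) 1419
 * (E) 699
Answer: A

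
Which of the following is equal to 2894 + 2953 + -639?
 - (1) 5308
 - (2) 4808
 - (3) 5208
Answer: 3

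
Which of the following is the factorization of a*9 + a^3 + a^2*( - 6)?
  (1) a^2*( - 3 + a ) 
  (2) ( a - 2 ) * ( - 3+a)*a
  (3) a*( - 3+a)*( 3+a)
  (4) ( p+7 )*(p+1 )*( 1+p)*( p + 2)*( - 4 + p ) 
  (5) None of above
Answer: 5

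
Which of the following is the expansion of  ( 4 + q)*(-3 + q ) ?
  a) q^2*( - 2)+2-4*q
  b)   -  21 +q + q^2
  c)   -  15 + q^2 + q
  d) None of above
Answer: d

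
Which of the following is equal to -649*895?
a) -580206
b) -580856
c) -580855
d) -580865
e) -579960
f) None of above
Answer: c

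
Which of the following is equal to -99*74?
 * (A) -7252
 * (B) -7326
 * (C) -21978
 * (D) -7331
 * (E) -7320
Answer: B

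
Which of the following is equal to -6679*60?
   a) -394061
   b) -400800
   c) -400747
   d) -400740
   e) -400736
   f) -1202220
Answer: d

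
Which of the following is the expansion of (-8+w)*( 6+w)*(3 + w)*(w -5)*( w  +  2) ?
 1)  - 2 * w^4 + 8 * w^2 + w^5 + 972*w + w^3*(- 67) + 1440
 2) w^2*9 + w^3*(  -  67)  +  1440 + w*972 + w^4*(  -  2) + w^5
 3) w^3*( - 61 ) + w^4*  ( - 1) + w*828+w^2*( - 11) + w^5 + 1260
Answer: 1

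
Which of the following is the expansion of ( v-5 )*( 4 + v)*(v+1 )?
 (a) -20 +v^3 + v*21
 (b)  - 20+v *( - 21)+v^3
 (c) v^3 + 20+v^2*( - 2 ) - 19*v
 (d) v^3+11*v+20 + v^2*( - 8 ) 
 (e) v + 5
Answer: b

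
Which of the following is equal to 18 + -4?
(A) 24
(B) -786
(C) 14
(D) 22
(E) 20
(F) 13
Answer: C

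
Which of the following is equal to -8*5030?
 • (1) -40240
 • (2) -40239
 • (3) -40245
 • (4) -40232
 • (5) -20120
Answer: 1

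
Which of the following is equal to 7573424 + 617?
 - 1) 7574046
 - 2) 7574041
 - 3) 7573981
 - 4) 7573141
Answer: 2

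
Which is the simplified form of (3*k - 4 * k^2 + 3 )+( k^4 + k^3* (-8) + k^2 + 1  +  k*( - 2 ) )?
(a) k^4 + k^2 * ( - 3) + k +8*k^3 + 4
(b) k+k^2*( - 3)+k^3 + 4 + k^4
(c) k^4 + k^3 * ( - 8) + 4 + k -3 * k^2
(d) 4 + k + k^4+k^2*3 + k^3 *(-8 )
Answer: c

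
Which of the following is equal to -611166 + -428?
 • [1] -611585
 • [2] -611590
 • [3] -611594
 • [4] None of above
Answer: 3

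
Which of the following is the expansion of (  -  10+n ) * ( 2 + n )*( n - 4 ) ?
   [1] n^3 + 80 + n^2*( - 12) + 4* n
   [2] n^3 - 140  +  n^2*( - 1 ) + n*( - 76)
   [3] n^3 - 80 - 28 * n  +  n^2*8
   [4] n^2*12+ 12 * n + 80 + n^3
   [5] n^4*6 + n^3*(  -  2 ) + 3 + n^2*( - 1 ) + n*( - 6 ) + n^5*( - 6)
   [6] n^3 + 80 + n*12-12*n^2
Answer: 6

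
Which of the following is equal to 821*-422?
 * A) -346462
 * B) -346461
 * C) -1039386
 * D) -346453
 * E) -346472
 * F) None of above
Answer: A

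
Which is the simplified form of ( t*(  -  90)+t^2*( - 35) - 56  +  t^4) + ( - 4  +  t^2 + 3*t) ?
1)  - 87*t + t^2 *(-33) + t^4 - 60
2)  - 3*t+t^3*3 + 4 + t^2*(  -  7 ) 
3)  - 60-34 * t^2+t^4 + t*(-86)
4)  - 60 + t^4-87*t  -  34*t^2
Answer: 4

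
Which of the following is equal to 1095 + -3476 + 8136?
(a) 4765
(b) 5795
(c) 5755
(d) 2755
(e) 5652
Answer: c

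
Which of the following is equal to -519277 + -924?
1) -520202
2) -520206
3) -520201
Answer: 3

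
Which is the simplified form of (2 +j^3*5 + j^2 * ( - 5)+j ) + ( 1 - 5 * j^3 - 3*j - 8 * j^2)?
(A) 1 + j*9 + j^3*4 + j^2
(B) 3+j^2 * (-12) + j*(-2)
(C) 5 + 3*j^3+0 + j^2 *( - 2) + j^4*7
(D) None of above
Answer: D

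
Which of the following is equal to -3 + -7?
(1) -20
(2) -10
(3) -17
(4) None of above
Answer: 2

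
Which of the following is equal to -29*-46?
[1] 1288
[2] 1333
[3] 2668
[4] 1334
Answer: 4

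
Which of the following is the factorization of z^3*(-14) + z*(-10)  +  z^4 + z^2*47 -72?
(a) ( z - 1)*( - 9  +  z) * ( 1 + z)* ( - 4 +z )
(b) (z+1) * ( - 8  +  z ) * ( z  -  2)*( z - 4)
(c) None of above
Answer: c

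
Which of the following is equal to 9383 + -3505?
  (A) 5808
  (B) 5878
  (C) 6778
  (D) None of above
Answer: B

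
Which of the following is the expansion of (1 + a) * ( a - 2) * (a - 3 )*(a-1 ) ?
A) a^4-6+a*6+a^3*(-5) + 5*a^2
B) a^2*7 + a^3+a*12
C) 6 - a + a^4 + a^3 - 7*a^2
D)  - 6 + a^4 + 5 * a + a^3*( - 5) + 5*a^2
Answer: D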